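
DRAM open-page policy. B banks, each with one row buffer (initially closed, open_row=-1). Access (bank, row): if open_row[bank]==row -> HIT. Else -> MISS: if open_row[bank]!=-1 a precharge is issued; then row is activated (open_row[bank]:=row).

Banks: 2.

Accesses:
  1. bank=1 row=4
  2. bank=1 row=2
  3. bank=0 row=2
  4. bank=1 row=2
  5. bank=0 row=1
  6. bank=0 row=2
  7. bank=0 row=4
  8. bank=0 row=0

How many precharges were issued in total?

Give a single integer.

Acc 1: bank1 row4 -> MISS (open row4); precharges=0
Acc 2: bank1 row2 -> MISS (open row2); precharges=1
Acc 3: bank0 row2 -> MISS (open row2); precharges=1
Acc 4: bank1 row2 -> HIT
Acc 5: bank0 row1 -> MISS (open row1); precharges=2
Acc 6: bank0 row2 -> MISS (open row2); precharges=3
Acc 7: bank0 row4 -> MISS (open row4); precharges=4
Acc 8: bank0 row0 -> MISS (open row0); precharges=5

Answer: 5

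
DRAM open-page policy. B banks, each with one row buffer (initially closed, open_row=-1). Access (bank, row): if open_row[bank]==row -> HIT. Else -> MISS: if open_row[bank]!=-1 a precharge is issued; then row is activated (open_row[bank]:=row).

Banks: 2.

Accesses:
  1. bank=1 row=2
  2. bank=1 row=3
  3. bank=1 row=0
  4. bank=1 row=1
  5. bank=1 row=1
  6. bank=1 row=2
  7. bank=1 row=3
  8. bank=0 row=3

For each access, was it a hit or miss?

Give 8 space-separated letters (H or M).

Answer: M M M M H M M M

Derivation:
Acc 1: bank1 row2 -> MISS (open row2); precharges=0
Acc 2: bank1 row3 -> MISS (open row3); precharges=1
Acc 3: bank1 row0 -> MISS (open row0); precharges=2
Acc 4: bank1 row1 -> MISS (open row1); precharges=3
Acc 5: bank1 row1 -> HIT
Acc 6: bank1 row2 -> MISS (open row2); precharges=4
Acc 7: bank1 row3 -> MISS (open row3); precharges=5
Acc 8: bank0 row3 -> MISS (open row3); precharges=5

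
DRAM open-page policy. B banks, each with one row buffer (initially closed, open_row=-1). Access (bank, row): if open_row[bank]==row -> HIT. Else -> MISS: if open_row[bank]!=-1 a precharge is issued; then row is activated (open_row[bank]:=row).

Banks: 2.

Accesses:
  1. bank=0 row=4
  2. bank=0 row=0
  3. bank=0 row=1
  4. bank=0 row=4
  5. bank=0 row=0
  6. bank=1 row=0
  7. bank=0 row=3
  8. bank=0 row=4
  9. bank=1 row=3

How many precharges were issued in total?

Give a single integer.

Answer: 7

Derivation:
Acc 1: bank0 row4 -> MISS (open row4); precharges=0
Acc 2: bank0 row0 -> MISS (open row0); precharges=1
Acc 3: bank0 row1 -> MISS (open row1); precharges=2
Acc 4: bank0 row4 -> MISS (open row4); precharges=3
Acc 5: bank0 row0 -> MISS (open row0); precharges=4
Acc 6: bank1 row0 -> MISS (open row0); precharges=4
Acc 7: bank0 row3 -> MISS (open row3); precharges=5
Acc 8: bank0 row4 -> MISS (open row4); precharges=6
Acc 9: bank1 row3 -> MISS (open row3); precharges=7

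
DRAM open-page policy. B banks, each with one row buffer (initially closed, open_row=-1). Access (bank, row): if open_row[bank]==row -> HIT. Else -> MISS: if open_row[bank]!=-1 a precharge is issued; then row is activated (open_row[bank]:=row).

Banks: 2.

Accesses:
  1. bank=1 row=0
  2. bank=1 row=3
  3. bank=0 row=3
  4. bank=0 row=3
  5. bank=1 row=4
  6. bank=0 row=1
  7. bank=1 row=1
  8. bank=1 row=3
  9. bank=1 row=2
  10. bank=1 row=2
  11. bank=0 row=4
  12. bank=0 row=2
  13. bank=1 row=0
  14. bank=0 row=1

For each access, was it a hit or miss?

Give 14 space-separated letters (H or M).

Answer: M M M H M M M M M H M M M M

Derivation:
Acc 1: bank1 row0 -> MISS (open row0); precharges=0
Acc 2: bank1 row3 -> MISS (open row3); precharges=1
Acc 3: bank0 row3 -> MISS (open row3); precharges=1
Acc 4: bank0 row3 -> HIT
Acc 5: bank1 row4 -> MISS (open row4); precharges=2
Acc 6: bank0 row1 -> MISS (open row1); precharges=3
Acc 7: bank1 row1 -> MISS (open row1); precharges=4
Acc 8: bank1 row3 -> MISS (open row3); precharges=5
Acc 9: bank1 row2 -> MISS (open row2); precharges=6
Acc 10: bank1 row2 -> HIT
Acc 11: bank0 row4 -> MISS (open row4); precharges=7
Acc 12: bank0 row2 -> MISS (open row2); precharges=8
Acc 13: bank1 row0 -> MISS (open row0); precharges=9
Acc 14: bank0 row1 -> MISS (open row1); precharges=10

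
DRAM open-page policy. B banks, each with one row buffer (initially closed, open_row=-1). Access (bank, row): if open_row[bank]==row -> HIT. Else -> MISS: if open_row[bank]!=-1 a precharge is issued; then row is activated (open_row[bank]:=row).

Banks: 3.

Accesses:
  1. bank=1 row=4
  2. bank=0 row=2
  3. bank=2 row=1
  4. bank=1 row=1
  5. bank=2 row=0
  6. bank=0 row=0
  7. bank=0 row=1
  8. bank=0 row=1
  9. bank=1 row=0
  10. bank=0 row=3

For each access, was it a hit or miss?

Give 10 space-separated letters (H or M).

Acc 1: bank1 row4 -> MISS (open row4); precharges=0
Acc 2: bank0 row2 -> MISS (open row2); precharges=0
Acc 3: bank2 row1 -> MISS (open row1); precharges=0
Acc 4: bank1 row1 -> MISS (open row1); precharges=1
Acc 5: bank2 row0 -> MISS (open row0); precharges=2
Acc 6: bank0 row0 -> MISS (open row0); precharges=3
Acc 7: bank0 row1 -> MISS (open row1); precharges=4
Acc 8: bank0 row1 -> HIT
Acc 9: bank1 row0 -> MISS (open row0); precharges=5
Acc 10: bank0 row3 -> MISS (open row3); precharges=6

Answer: M M M M M M M H M M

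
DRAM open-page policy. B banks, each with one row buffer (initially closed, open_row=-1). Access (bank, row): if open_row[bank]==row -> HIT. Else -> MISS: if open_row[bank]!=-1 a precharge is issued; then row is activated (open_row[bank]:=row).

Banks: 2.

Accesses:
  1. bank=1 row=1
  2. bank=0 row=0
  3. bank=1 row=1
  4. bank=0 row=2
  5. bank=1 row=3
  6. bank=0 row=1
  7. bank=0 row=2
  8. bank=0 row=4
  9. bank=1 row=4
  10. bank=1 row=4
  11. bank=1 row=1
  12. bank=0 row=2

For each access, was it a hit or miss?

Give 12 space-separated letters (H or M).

Acc 1: bank1 row1 -> MISS (open row1); precharges=0
Acc 2: bank0 row0 -> MISS (open row0); precharges=0
Acc 3: bank1 row1 -> HIT
Acc 4: bank0 row2 -> MISS (open row2); precharges=1
Acc 5: bank1 row3 -> MISS (open row3); precharges=2
Acc 6: bank0 row1 -> MISS (open row1); precharges=3
Acc 7: bank0 row2 -> MISS (open row2); precharges=4
Acc 8: bank0 row4 -> MISS (open row4); precharges=5
Acc 9: bank1 row4 -> MISS (open row4); precharges=6
Acc 10: bank1 row4 -> HIT
Acc 11: bank1 row1 -> MISS (open row1); precharges=7
Acc 12: bank0 row2 -> MISS (open row2); precharges=8

Answer: M M H M M M M M M H M M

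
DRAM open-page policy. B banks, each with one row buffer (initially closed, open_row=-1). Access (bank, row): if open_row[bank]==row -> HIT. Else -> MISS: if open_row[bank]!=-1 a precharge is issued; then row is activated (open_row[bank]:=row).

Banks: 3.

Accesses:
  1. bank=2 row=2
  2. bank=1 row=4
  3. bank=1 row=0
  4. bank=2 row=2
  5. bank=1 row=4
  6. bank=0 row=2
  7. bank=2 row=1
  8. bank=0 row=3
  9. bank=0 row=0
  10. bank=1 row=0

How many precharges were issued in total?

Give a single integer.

Acc 1: bank2 row2 -> MISS (open row2); precharges=0
Acc 2: bank1 row4 -> MISS (open row4); precharges=0
Acc 3: bank1 row0 -> MISS (open row0); precharges=1
Acc 4: bank2 row2 -> HIT
Acc 5: bank1 row4 -> MISS (open row4); precharges=2
Acc 6: bank0 row2 -> MISS (open row2); precharges=2
Acc 7: bank2 row1 -> MISS (open row1); precharges=3
Acc 8: bank0 row3 -> MISS (open row3); precharges=4
Acc 9: bank0 row0 -> MISS (open row0); precharges=5
Acc 10: bank1 row0 -> MISS (open row0); precharges=6

Answer: 6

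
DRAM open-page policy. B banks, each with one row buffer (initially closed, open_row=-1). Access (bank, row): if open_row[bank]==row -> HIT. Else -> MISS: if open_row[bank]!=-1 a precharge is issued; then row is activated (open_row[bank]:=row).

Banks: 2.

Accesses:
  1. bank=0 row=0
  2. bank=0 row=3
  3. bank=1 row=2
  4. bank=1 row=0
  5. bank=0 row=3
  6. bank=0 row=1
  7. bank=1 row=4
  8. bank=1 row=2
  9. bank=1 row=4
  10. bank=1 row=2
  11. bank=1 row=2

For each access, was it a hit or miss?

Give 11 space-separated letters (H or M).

Acc 1: bank0 row0 -> MISS (open row0); precharges=0
Acc 2: bank0 row3 -> MISS (open row3); precharges=1
Acc 3: bank1 row2 -> MISS (open row2); precharges=1
Acc 4: bank1 row0 -> MISS (open row0); precharges=2
Acc 5: bank0 row3 -> HIT
Acc 6: bank0 row1 -> MISS (open row1); precharges=3
Acc 7: bank1 row4 -> MISS (open row4); precharges=4
Acc 8: bank1 row2 -> MISS (open row2); precharges=5
Acc 9: bank1 row4 -> MISS (open row4); precharges=6
Acc 10: bank1 row2 -> MISS (open row2); precharges=7
Acc 11: bank1 row2 -> HIT

Answer: M M M M H M M M M M H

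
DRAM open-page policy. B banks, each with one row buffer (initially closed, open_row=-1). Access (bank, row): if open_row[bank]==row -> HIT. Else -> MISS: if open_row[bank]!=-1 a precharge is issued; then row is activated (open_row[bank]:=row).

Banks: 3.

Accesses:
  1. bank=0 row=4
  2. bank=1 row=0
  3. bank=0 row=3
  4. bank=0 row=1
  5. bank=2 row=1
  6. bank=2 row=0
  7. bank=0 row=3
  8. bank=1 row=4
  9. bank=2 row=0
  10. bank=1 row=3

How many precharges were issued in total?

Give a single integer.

Answer: 6

Derivation:
Acc 1: bank0 row4 -> MISS (open row4); precharges=0
Acc 2: bank1 row0 -> MISS (open row0); precharges=0
Acc 3: bank0 row3 -> MISS (open row3); precharges=1
Acc 4: bank0 row1 -> MISS (open row1); precharges=2
Acc 5: bank2 row1 -> MISS (open row1); precharges=2
Acc 6: bank2 row0 -> MISS (open row0); precharges=3
Acc 7: bank0 row3 -> MISS (open row3); precharges=4
Acc 8: bank1 row4 -> MISS (open row4); precharges=5
Acc 9: bank2 row0 -> HIT
Acc 10: bank1 row3 -> MISS (open row3); precharges=6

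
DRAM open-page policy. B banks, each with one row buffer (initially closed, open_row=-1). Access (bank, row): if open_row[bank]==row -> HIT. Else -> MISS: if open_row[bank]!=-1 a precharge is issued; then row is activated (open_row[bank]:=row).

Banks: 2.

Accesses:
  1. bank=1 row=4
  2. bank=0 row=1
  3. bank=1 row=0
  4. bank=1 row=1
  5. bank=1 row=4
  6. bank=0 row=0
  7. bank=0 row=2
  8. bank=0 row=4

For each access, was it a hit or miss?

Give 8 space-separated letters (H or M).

Answer: M M M M M M M M

Derivation:
Acc 1: bank1 row4 -> MISS (open row4); precharges=0
Acc 2: bank0 row1 -> MISS (open row1); precharges=0
Acc 3: bank1 row0 -> MISS (open row0); precharges=1
Acc 4: bank1 row1 -> MISS (open row1); precharges=2
Acc 5: bank1 row4 -> MISS (open row4); precharges=3
Acc 6: bank0 row0 -> MISS (open row0); precharges=4
Acc 7: bank0 row2 -> MISS (open row2); precharges=5
Acc 8: bank0 row4 -> MISS (open row4); precharges=6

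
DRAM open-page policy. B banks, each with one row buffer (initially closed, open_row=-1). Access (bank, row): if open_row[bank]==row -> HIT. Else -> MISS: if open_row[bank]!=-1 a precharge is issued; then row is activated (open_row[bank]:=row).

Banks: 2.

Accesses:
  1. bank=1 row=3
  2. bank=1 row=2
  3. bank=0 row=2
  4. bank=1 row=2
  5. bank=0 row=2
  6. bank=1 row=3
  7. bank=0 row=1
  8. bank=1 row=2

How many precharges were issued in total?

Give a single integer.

Answer: 4

Derivation:
Acc 1: bank1 row3 -> MISS (open row3); precharges=0
Acc 2: bank1 row2 -> MISS (open row2); precharges=1
Acc 3: bank0 row2 -> MISS (open row2); precharges=1
Acc 4: bank1 row2 -> HIT
Acc 5: bank0 row2 -> HIT
Acc 6: bank1 row3 -> MISS (open row3); precharges=2
Acc 7: bank0 row1 -> MISS (open row1); precharges=3
Acc 8: bank1 row2 -> MISS (open row2); precharges=4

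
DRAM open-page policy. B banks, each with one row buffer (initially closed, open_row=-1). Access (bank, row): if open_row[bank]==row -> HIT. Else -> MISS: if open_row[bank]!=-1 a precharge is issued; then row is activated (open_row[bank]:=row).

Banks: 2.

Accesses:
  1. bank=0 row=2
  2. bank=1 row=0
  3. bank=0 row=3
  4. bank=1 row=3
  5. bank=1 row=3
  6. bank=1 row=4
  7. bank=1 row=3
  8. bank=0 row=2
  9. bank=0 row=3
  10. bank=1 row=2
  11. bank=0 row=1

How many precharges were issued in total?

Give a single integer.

Acc 1: bank0 row2 -> MISS (open row2); precharges=0
Acc 2: bank1 row0 -> MISS (open row0); precharges=0
Acc 3: bank0 row3 -> MISS (open row3); precharges=1
Acc 4: bank1 row3 -> MISS (open row3); precharges=2
Acc 5: bank1 row3 -> HIT
Acc 6: bank1 row4 -> MISS (open row4); precharges=3
Acc 7: bank1 row3 -> MISS (open row3); precharges=4
Acc 8: bank0 row2 -> MISS (open row2); precharges=5
Acc 9: bank0 row3 -> MISS (open row3); precharges=6
Acc 10: bank1 row2 -> MISS (open row2); precharges=7
Acc 11: bank0 row1 -> MISS (open row1); precharges=8

Answer: 8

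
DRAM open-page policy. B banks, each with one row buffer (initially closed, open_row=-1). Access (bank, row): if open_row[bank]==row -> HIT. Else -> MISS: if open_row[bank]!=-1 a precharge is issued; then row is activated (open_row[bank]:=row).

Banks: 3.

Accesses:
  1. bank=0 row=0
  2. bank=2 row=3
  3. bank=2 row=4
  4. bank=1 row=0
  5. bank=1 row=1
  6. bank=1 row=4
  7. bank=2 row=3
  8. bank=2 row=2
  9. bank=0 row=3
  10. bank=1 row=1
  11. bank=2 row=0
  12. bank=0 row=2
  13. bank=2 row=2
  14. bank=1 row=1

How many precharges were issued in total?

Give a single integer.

Answer: 10

Derivation:
Acc 1: bank0 row0 -> MISS (open row0); precharges=0
Acc 2: bank2 row3 -> MISS (open row3); precharges=0
Acc 3: bank2 row4 -> MISS (open row4); precharges=1
Acc 4: bank1 row0 -> MISS (open row0); precharges=1
Acc 5: bank1 row1 -> MISS (open row1); precharges=2
Acc 6: bank1 row4 -> MISS (open row4); precharges=3
Acc 7: bank2 row3 -> MISS (open row3); precharges=4
Acc 8: bank2 row2 -> MISS (open row2); precharges=5
Acc 9: bank0 row3 -> MISS (open row3); precharges=6
Acc 10: bank1 row1 -> MISS (open row1); precharges=7
Acc 11: bank2 row0 -> MISS (open row0); precharges=8
Acc 12: bank0 row2 -> MISS (open row2); precharges=9
Acc 13: bank2 row2 -> MISS (open row2); precharges=10
Acc 14: bank1 row1 -> HIT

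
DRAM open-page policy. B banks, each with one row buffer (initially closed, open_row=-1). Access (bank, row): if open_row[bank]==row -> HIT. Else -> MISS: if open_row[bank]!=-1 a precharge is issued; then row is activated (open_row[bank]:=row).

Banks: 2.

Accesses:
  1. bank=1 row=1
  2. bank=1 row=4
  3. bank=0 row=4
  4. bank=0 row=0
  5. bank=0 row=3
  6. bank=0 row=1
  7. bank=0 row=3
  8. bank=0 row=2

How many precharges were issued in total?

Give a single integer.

Acc 1: bank1 row1 -> MISS (open row1); precharges=0
Acc 2: bank1 row4 -> MISS (open row4); precharges=1
Acc 3: bank0 row4 -> MISS (open row4); precharges=1
Acc 4: bank0 row0 -> MISS (open row0); precharges=2
Acc 5: bank0 row3 -> MISS (open row3); precharges=3
Acc 6: bank0 row1 -> MISS (open row1); precharges=4
Acc 7: bank0 row3 -> MISS (open row3); precharges=5
Acc 8: bank0 row2 -> MISS (open row2); precharges=6

Answer: 6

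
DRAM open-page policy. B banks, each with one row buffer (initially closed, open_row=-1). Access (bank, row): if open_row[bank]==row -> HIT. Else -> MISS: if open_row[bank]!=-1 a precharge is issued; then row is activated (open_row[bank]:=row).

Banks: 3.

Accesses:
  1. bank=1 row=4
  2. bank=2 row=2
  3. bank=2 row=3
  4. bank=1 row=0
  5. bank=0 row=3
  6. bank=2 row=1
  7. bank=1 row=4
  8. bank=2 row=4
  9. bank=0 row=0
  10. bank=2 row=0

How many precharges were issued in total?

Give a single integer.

Answer: 7

Derivation:
Acc 1: bank1 row4 -> MISS (open row4); precharges=0
Acc 2: bank2 row2 -> MISS (open row2); precharges=0
Acc 3: bank2 row3 -> MISS (open row3); precharges=1
Acc 4: bank1 row0 -> MISS (open row0); precharges=2
Acc 5: bank0 row3 -> MISS (open row3); precharges=2
Acc 6: bank2 row1 -> MISS (open row1); precharges=3
Acc 7: bank1 row4 -> MISS (open row4); precharges=4
Acc 8: bank2 row4 -> MISS (open row4); precharges=5
Acc 9: bank0 row0 -> MISS (open row0); precharges=6
Acc 10: bank2 row0 -> MISS (open row0); precharges=7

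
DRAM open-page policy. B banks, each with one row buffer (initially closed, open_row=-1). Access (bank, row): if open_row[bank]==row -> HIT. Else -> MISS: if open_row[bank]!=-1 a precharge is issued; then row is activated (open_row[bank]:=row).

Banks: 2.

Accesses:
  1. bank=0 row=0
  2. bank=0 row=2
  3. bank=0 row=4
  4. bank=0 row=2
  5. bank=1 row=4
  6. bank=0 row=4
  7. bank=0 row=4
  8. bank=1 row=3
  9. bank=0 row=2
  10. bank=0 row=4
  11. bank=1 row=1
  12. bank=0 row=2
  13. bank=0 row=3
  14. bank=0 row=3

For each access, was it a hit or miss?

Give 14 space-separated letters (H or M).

Acc 1: bank0 row0 -> MISS (open row0); precharges=0
Acc 2: bank0 row2 -> MISS (open row2); precharges=1
Acc 3: bank0 row4 -> MISS (open row4); precharges=2
Acc 4: bank0 row2 -> MISS (open row2); precharges=3
Acc 5: bank1 row4 -> MISS (open row4); precharges=3
Acc 6: bank0 row4 -> MISS (open row4); precharges=4
Acc 7: bank0 row4 -> HIT
Acc 8: bank1 row3 -> MISS (open row3); precharges=5
Acc 9: bank0 row2 -> MISS (open row2); precharges=6
Acc 10: bank0 row4 -> MISS (open row4); precharges=7
Acc 11: bank1 row1 -> MISS (open row1); precharges=8
Acc 12: bank0 row2 -> MISS (open row2); precharges=9
Acc 13: bank0 row3 -> MISS (open row3); precharges=10
Acc 14: bank0 row3 -> HIT

Answer: M M M M M M H M M M M M M H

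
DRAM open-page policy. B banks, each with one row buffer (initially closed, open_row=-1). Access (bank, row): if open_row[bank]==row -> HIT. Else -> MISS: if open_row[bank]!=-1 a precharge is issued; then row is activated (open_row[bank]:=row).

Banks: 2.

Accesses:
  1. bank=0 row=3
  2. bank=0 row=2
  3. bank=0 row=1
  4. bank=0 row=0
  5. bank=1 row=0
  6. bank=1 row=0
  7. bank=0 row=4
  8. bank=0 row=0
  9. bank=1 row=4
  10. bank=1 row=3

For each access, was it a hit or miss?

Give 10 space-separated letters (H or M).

Answer: M M M M M H M M M M

Derivation:
Acc 1: bank0 row3 -> MISS (open row3); precharges=0
Acc 2: bank0 row2 -> MISS (open row2); precharges=1
Acc 3: bank0 row1 -> MISS (open row1); precharges=2
Acc 4: bank0 row0 -> MISS (open row0); precharges=3
Acc 5: bank1 row0 -> MISS (open row0); precharges=3
Acc 6: bank1 row0 -> HIT
Acc 7: bank0 row4 -> MISS (open row4); precharges=4
Acc 8: bank0 row0 -> MISS (open row0); precharges=5
Acc 9: bank1 row4 -> MISS (open row4); precharges=6
Acc 10: bank1 row3 -> MISS (open row3); precharges=7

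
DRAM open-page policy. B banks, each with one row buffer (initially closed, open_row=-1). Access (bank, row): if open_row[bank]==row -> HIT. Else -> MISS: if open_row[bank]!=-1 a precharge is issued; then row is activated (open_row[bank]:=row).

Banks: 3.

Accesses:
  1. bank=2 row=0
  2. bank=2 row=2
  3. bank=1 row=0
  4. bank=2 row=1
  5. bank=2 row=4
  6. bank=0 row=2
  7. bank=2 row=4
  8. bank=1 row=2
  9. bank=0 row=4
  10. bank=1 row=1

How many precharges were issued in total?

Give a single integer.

Answer: 6

Derivation:
Acc 1: bank2 row0 -> MISS (open row0); precharges=0
Acc 2: bank2 row2 -> MISS (open row2); precharges=1
Acc 3: bank1 row0 -> MISS (open row0); precharges=1
Acc 4: bank2 row1 -> MISS (open row1); precharges=2
Acc 5: bank2 row4 -> MISS (open row4); precharges=3
Acc 6: bank0 row2 -> MISS (open row2); precharges=3
Acc 7: bank2 row4 -> HIT
Acc 8: bank1 row2 -> MISS (open row2); precharges=4
Acc 9: bank0 row4 -> MISS (open row4); precharges=5
Acc 10: bank1 row1 -> MISS (open row1); precharges=6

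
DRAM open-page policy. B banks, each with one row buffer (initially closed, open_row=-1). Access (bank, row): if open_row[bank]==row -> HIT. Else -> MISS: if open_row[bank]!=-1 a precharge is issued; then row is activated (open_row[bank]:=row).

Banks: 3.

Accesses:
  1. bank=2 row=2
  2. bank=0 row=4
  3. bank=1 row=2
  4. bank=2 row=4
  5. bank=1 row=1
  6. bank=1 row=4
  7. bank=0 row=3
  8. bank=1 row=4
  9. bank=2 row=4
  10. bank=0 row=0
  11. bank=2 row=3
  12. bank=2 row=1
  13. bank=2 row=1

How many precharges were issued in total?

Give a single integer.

Acc 1: bank2 row2 -> MISS (open row2); precharges=0
Acc 2: bank0 row4 -> MISS (open row4); precharges=0
Acc 3: bank1 row2 -> MISS (open row2); precharges=0
Acc 4: bank2 row4 -> MISS (open row4); precharges=1
Acc 5: bank1 row1 -> MISS (open row1); precharges=2
Acc 6: bank1 row4 -> MISS (open row4); precharges=3
Acc 7: bank0 row3 -> MISS (open row3); precharges=4
Acc 8: bank1 row4 -> HIT
Acc 9: bank2 row4 -> HIT
Acc 10: bank0 row0 -> MISS (open row0); precharges=5
Acc 11: bank2 row3 -> MISS (open row3); precharges=6
Acc 12: bank2 row1 -> MISS (open row1); precharges=7
Acc 13: bank2 row1 -> HIT

Answer: 7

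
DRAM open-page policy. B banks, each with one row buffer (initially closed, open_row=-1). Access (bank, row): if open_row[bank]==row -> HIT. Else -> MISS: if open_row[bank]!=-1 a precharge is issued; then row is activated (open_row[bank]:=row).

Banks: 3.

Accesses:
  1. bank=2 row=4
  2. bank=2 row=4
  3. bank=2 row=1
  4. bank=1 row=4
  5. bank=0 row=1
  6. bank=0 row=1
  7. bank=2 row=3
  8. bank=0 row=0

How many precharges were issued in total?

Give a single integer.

Acc 1: bank2 row4 -> MISS (open row4); precharges=0
Acc 2: bank2 row4 -> HIT
Acc 3: bank2 row1 -> MISS (open row1); precharges=1
Acc 4: bank1 row4 -> MISS (open row4); precharges=1
Acc 5: bank0 row1 -> MISS (open row1); precharges=1
Acc 6: bank0 row1 -> HIT
Acc 7: bank2 row3 -> MISS (open row3); precharges=2
Acc 8: bank0 row0 -> MISS (open row0); precharges=3

Answer: 3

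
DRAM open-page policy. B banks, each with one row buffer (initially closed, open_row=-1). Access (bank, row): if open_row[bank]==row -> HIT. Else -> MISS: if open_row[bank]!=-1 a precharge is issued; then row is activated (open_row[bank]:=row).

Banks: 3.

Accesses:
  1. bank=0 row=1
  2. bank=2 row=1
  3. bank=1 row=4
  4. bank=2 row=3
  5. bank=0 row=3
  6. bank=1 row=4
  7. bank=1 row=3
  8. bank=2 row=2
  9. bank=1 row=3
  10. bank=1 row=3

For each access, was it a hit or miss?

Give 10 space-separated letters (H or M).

Acc 1: bank0 row1 -> MISS (open row1); precharges=0
Acc 2: bank2 row1 -> MISS (open row1); precharges=0
Acc 3: bank1 row4 -> MISS (open row4); precharges=0
Acc 4: bank2 row3 -> MISS (open row3); precharges=1
Acc 5: bank0 row3 -> MISS (open row3); precharges=2
Acc 6: bank1 row4 -> HIT
Acc 7: bank1 row3 -> MISS (open row3); precharges=3
Acc 8: bank2 row2 -> MISS (open row2); precharges=4
Acc 9: bank1 row3 -> HIT
Acc 10: bank1 row3 -> HIT

Answer: M M M M M H M M H H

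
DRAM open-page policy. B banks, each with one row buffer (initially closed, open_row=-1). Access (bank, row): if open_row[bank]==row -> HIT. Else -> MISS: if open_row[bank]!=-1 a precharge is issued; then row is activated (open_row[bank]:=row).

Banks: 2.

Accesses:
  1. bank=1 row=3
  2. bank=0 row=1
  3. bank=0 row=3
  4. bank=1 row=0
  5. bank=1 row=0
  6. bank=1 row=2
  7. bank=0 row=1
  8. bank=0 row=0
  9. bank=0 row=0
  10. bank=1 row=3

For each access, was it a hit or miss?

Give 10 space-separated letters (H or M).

Acc 1: bank1 row3 -> MISS (open row3); precharges=0
Acc 2: bank0 row1 -> MISS (open row1); precharges=0
Acc 3: bank0 row3 -> MISS (open row3); precharges=1
Acc 4: bank1 row0 -> MISS (open row0); precharges=2
Acc 5: bank1 row0 -> HIT
Acc 6: bank1 row2 -> MISS (open row2); precharges=3
Acc 7: bank0 row1 -> MISS (open row1); precharges=4
Acc 8: bank0 row0 -> MISS (open row0); precharges=5
Acc 9: bank0 row0 -> HIT
Acc 10: bank1 row3 -> MISS (open row3); precharges=6

Answer: M M M M H M M M H M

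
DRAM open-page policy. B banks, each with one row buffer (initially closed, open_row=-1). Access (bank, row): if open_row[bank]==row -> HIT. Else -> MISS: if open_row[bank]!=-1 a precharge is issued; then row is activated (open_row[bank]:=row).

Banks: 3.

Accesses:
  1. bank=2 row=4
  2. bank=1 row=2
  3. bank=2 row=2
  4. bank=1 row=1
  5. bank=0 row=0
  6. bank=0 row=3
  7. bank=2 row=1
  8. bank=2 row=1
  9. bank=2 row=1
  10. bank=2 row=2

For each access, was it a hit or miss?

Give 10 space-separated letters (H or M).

Acc 1: bank2 row4 -> MISS (open row4); precharges=0
Acc 2: bank1 row2 -> MISS (open row2); precharges=0
Acc 3: bank2 row2 -> MISS (open row2); precharges=1
Acc 4: bank1 row1 -> MISS (open row1); precharges=2
Acc 5: bank0 row0 -> MISS (open row0); precharges=2
Acc 6: bank0 row3 -> MISS (open row3); precharges=3
Acc 7: bank2 row1 -> MISS (open row1); precharges=4
Acc 8: bank2 row1 -> HIT
Acc 9: bank2 row1 -> HIT
Acc 10: bank2 row2 -> MISS (open row2); precharges=5

Answer: M M M M M M M H H M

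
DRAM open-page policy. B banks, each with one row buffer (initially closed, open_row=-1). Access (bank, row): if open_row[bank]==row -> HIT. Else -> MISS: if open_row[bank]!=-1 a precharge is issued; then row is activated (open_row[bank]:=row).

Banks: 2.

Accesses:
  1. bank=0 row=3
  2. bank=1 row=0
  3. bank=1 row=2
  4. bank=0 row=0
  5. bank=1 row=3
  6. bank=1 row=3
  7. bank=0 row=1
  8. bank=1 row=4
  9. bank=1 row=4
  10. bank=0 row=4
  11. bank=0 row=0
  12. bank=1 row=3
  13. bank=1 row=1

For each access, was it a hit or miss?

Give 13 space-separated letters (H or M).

Acc 1: bank0 row3 -> MISS (open row3); precharges=0
Acc 2: bank1 row0 -> MISS (open row0); precharges=0
Acc 3: bank1 row2 -> MISS (open row2); precharges=1
Acc 4: bank0 row0 -> MISS (open row0); precharges=2
Acc 5: bank1 row3 -> MISS (open row3); precharges=3
Acc 6: bank1 row3 -> HIT
Acc 7: bank0 row1 -> MISS (open row1); precharges=4
Acc 8: bank1 row4 -> MISS (open row4); precharges=5
Acc 9: bank1 row4 -> HIT
Acc 10: bank0 row4 -> MISS (open row4); precharges=6
Acc 11: bank0 row0 -> MISS (open row0); precharges=7
Acc 12: bank1 row3 -> MISS (open row3); precharges=8
Acc 13: bank1 row1 -> MISS (open row1); precharges=9

Answer: M M M M M H M M H M M M M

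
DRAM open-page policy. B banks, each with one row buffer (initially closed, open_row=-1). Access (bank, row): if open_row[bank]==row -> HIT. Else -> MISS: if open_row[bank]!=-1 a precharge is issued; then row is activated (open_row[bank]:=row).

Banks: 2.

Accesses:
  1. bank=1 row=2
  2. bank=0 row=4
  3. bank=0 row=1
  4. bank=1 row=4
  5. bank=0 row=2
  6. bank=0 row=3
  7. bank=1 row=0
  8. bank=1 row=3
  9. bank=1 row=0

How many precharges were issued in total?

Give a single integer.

Acc 1: bank1 row2 -> MISS (open row2); precharges=0
Acc 2: bank0 row4 -> MISS (open row4); precharges=0
Acc 3: bank0 row1 -> MISS (open row1); precharges=1
Acc 4: bank1 row4 -> MISS (open row4); precharges=2
Acc 5: bank0 row2 -> MISS (open row2); precharges=3
Acc 6: bank0 row3 -> MISS (open row3); precharges=4
Acc 7: bank1 row0 -> MISS (open row0); precharges=5
Acc 8: bank1 row3 -> MISS (open row3); precharges=6
Acc 9: bank1 row0 -> MISS (open row0); precharges=7

Answer: 7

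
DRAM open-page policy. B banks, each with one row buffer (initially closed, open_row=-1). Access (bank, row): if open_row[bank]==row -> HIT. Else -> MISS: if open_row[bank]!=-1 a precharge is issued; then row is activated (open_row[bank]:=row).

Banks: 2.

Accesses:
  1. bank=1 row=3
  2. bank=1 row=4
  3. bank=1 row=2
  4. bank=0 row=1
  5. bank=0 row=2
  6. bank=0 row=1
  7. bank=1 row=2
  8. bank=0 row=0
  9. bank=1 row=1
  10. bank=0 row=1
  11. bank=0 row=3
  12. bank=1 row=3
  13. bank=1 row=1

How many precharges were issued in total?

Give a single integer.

Answer: 10

Derivation:
Acc 1: bank1 row3 -> MISS (open row3); precharges=0
Acc 2: bank1 row4 -> MISS (open row4); precharges=1
Acc 3: bank1 row2 -> MISS (open row2); precharges=2
Acc 4: bank0 row1 -> MISS (open row1); precharges=2
Acc 5: bank0 row2 -> MISS (open row2); precharges=3
Acc 6: bank0 row1 -> MISS (open row1); precharges=4
Acc 7: bank1 row2 -> HIT
Acc 8: bank0 row0 -> MISS (open row0); precharges=5
Acc 9: bank1 row1 -> MISS (open row1); precharges=6
Acc 10: bank0 row1 -> MISS (open row1); precharges=7
Acc 11: bank0 row3 -> MISS (open row3); precharges=8
Acc 12: bank1 row3 -> MISS (open row3); precharges=9
Acc 13: bank1 row1 -> MISS (open row1); precharges=10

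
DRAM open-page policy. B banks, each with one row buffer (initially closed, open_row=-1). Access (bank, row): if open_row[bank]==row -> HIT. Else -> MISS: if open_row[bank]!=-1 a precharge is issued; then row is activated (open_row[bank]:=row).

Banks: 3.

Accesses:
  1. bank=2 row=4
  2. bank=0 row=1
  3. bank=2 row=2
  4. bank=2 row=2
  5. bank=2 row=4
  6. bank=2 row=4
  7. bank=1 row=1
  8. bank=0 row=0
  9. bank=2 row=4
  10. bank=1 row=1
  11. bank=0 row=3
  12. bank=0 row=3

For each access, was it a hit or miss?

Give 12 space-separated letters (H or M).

Acc 1: bank2 row4 -> MISS (open row4); precharges=0
Acc 2: bank0 row1 -> MISS (open row1); precharges=0
Acc 3: bank2 row2 -> MISS (open row2); precharges=1
Acc 4: bank2 row2 -> HIT
Acc 5: bank2 row4 -> MISS (open row4); precharges=2
Acc 6: bank2 row4 -> HIT
Acc 7: bank1 row1 -> MISS (open row1); precharges=2
Acc 8: bank0 row0 -> MISS (open row0); precharges=3
Acc 9: bank2 row4 -> HIT
Acc 10: bank1 row1 -> HIT
Acc 11: bank0 row3 -> MISS (open row3); precharges=4
Acc 12: bank0 row3 -> HIT

Answer: M M M H M H M M H H M H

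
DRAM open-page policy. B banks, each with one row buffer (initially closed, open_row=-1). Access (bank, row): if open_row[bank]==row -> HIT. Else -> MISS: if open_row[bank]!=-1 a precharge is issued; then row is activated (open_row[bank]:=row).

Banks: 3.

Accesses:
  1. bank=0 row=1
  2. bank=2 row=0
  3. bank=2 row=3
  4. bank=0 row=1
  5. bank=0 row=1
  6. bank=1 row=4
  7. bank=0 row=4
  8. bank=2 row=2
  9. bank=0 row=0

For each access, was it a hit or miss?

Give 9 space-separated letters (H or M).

Answer: M M M H H M M M M

Derivation:
Acc 1: bank0 row1 -> MISS (open row1); precharges=0
Acc 2: bank2 row0 -> MISS (open row0); precharges=0
Acc 3: bank2 row3 -> MISS (open row3); precharges=1
Acc 4: bank0 row1 -> HIT
Acc 5: bank0 row1 -> HIT
Acc 6: bank1 row4 -> MISS (open row4); precharges=1
Acc 7: bank0 row4 -> MISS (open row4); precharges=2
Acc 8: bank2 row2 -> MISS (open row2); precharges=3
Acc 9: bank0 row0 -> MISS (open row0); precharges=4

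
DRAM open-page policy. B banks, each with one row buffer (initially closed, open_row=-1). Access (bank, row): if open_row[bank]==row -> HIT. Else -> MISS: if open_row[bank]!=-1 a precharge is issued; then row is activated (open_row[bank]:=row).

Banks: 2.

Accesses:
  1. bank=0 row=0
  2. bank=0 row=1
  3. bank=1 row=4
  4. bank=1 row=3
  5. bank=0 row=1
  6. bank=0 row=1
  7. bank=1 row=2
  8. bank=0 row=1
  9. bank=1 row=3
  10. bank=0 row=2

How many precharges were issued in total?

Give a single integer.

Acc 1: bank0 row0 -> MISS (open row0); precharges=0
Acc 2: bank0 row1 -> MISS (open row1); precharges=1
Acc 3: bank1 row4 -> MISS (open row4); precharges=1
Acc 4: bank1 row3 -> MISS (open row3); precharges=2
Acc 5: bank0 row1 -> HIT
Acc 6: bank0 row1 -> HIT
Acc 7: bank1 row2 -> MISS (open row2); precharges=3
Acc 8: bank0 row1 -> HIT
Acc 9: bank1 row3 -> MISS (open row3); precharges=4
Acc 10: bank0 row2 -> MISS (open row2); precharges=5

Answer: 5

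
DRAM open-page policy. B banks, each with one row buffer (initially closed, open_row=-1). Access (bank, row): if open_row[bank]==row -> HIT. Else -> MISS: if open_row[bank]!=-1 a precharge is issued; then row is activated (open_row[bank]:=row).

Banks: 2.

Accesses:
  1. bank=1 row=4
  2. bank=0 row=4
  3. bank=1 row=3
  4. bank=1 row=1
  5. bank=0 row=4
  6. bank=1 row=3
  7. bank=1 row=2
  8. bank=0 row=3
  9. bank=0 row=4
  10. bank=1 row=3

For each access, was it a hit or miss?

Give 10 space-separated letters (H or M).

Answer: M M M M H M M M M M

Derivation:
Acc 1: bank1 row4 -> MISS (open row4); precharges=0
Acc 2: bank0 row4 -> MISS (open row4); precharges=0
Acc 3: bank1 row3 -> MISS (open row3); precharges=1
Acc 4: bank1 row1 -> MISS (open row1); precharges=2
Acc 5: bank0 row4 -> HIT
Acc 6: bank1 row3 -> MISS (open row3); precharges=3
Acc 7: bank1 row2 -> MISS (open row2); precharges=4
Acc 8: bank0 row3 -> MISS (open row3); precharges=5
Acc 9: bank0 row4 -> MISS (open row4); precharges=6
Acc 10: bank1 row3 -> MISS (open row3); precharges=7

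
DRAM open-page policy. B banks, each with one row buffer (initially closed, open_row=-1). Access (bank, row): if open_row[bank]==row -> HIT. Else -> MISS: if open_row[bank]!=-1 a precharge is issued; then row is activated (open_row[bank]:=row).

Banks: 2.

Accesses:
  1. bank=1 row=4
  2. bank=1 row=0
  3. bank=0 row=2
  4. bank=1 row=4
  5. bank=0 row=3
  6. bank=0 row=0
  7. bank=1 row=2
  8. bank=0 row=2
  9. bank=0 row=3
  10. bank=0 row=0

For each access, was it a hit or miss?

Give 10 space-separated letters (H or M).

Acc 1: bank1 row4 -> MISS (open row4); precharges=0
Acc 2: bank1 row0 -> MISS (open row0); precharges=1
Acc 3: bank0 row2 -> MISS (open row2); precharges=1
Acc 4: bank1 row4 -> MISS (open row4); precharges=2
Acc 5: bank0 row3 -> MISS (open row3); precharges=3
Acc 6: bank0 row0 -> MISS (open row0); precharges=4
Acc 7: bank1 row2 -> MISS (open row2); precharges=5
Acc 8: bank0 row2 -> MISS (open row2); precharges=6
Acc 9: bank0 row3 -> MISS (open row3); precharges=7
Acc 10: bank0 row0 -> MISS (open row0); precharges=8

Answer: M M M M M M M M M M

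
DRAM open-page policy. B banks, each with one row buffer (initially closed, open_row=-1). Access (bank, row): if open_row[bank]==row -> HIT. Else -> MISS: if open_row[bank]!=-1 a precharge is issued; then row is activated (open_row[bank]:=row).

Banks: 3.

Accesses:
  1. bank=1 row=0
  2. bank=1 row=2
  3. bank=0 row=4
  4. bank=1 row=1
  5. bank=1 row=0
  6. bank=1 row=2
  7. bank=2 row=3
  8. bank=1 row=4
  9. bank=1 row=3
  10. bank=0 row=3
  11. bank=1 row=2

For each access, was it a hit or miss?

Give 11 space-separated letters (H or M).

Acc 1: bank1 row0 -> MISS (open row0); precharges=0
Acc 2: bank1 row2 -> MISS (open row2); precharges=1
Acc 3: bank0 row4 -> MISS (open row4); precharges=1
Acc 4: bank1 row1 -> MISS (open row1); precharges=2
Acc 5: bank1 row0 -> MISS (open row0); precharges=3
Acc 6: bank1 row2 -> MISS (open row2); precharges=4
Acc 7: bank2 row3 -> MISS (open row3); precharges=4
Acc 8: bank1 row4 -> MISS (open row4); precharges=5
Acc 9: bank1 row3 -> MISS (open row3); precharges=6
Acc 10: bank0 row3 -> MISS (open row3); precharges=7
Acc 11: bank1 row2 -> MISS (open row2); precharges=8

Answer: M M M M M M M M M M M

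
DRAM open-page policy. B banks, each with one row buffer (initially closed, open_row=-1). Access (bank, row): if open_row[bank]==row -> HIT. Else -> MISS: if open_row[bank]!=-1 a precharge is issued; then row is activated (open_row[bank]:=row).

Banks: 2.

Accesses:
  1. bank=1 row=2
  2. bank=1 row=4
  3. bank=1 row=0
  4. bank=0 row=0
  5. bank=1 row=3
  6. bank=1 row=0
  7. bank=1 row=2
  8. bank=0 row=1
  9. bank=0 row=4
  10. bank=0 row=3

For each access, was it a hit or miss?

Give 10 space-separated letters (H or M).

Answer: M M M M M M M M M M

Derivation:
Acc 1: bank1 row2 -> MISS (open row2); precharges=0
Acc 2: bank1 row4 -> MISS (open row4); precharges=1
Acc 3: bank1 row0 -> MISS (open row0); precharges=2
Acc 4: bank0 row0 -> MISS (open row0); precharges=2
Acc 5: bank1 row3 -> MISS (open row3); precharges=3
Acc 6: bank1 row0 -> MISS (open row0); precharges=4
Acc 7: bank1 row2 -> MISS (open row2); precharges=5
Acc 8: bank0 row1 -> MISS (open row1); precharges=6
Acc 9: bank0 row4 -> MISS (open row4); precharges=7
Acc 10: bank0 row3 -> MISS (open row3); precharges=8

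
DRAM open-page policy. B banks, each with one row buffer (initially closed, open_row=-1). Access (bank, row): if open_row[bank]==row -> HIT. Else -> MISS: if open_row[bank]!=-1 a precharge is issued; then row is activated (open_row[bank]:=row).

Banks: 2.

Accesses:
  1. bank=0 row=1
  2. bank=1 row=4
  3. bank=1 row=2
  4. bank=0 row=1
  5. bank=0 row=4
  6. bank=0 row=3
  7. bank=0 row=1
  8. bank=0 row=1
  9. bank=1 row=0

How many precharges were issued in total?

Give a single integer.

Acc 1: bank0 row1 -> MISS (open row1); precharges=0
Acc 2: bank1 row4 -> MISS (open row4); precharges=0
Acc 3: bank1 row2 -> MISS (open row2); precharges=1
Acc 4: bank0 row1 -> HIT
Acc 5: bank0 row4 -> MISS (open row4); precharges=2
Acc 6: bank0 row3 -> MISS (open row3); precharges=3
Acc 7: bank0 row1 -> MISS (open row1); precharges=4
Acc 8: bank0 row1 -> HIT
Acc 9: bank1 row0 -> MISS (open row0); precharges=5

Answer: 5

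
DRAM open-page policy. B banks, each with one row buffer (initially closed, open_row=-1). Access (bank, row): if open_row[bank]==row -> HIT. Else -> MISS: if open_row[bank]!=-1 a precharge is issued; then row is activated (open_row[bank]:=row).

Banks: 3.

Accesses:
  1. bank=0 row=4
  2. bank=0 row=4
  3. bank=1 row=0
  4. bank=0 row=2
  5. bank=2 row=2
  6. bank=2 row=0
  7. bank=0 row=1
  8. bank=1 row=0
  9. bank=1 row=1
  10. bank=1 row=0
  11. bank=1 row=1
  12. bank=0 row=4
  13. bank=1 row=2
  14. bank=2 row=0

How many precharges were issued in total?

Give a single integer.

Acc 1: bank0 row4 -> MISS (open row4); precharges=0
Acc 2: bank0 row4 -> HIT
Acc 3: bank1 row0 -> MISS (open row0); precharges=0
Acc 4: bank0 row2 -> MISS (open row2); precharges=1
Acc 5: bank2 row2 -> MISS (open row2); precharges=1
Acc 6: bank2 row0 -> MISS (open row0); precharges=2
Acc 7: bank0 row1 -> MISS (open row1); precharges=3
Acc 8: bank1 row0 -> HIT
Acc 9: bank1 row1 -> MISS (open row1); precharges=4
Acc 10: bank1 row0 -> MISS (open row0); precharges=5
Acc 11: bank1 row1 -> MISS (open row1); precharges=6
Acc 12: bank0 row4 -> MISS (open row4); precharges=7
Acc 13: bank1 row2 -> MISS (open row2); precharges=8
Acc 14: bank2 row0 -> HIT

Answer: 8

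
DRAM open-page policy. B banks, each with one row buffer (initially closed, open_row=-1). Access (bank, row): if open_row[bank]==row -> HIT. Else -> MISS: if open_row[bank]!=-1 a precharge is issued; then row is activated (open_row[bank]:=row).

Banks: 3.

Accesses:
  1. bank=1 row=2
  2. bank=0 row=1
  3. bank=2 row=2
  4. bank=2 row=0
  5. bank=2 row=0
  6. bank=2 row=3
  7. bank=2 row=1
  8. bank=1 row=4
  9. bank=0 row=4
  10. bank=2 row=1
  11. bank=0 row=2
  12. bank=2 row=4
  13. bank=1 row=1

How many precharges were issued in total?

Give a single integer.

Acc 1: bank1 row2 -> MISS (open row2); precharges=0
Acc 2: bank0 row1 -> MISS (open row1); precharges=0
Acc 3: bank2 row2 -> MISS (open row2); precharges=0
Acc 4: bank2 row0 -> MISS (open row0); precharges=1
Acc 5: bank2 row0 -> HIT
Acc 6: bank2 row3 -> MISS (open row3); precharges=2
Acc 7: bank2 row1 -> MISS (open row1); precharges=3
Acc 8: bank1 row4 -> MISS (open row4); precharges=4
Acc 9: bank0 row4 -> MISS (open row4); precharges=5
Acc 10: bank2 row1 -> HIT
Acc 11: bank0 row2 -> MISS (open row2); precharges=6
Acc 12: bank2 row4 -> MISS (open row4); precharges=7
Acc 13: bank1 row1 -> MISS (open row1); precharges=8

Answer: 8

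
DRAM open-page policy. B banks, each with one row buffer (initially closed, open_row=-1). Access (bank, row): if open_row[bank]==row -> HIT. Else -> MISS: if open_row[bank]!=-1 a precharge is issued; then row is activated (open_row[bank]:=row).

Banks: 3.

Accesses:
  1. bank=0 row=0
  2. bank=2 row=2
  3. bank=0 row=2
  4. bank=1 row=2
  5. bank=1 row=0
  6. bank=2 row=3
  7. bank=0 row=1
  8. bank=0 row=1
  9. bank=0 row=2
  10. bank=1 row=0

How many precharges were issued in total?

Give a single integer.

Answer: 5

Derivation:
Acc 1: bank0 row0 -> MISS (open row0); precharges=0
Acc 2: bank2 row2 -> MISS (open row2); precharges=0
Acc 3: bank0 row2 -> MISS (open row2); precharges=1
Acc 4: bank1 row2 -> MISS (open row2); precharges=1
Acc 5: bank1 row0 -> MISS (open row0); precharges=2
Acc 6: bank2 row3 -> MISS (open row3); precharges=3
Acc 7: bank0 row1 -> MISS (open row1); precharges=4
Acc 8: bank0 row1 -> HIT
Acc 9: bank0 row2 -> MISS (open row2); precharges=5
Acc 10: bank1 row0 -> HIT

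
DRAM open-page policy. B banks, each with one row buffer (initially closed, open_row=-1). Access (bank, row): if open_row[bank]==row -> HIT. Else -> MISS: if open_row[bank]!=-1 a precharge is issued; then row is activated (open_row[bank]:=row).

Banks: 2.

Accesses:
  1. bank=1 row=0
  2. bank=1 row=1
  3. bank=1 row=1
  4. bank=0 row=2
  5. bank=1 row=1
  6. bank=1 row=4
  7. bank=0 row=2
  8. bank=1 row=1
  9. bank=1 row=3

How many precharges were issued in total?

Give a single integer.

Acc 1: bank1 row0 -> MISS (open row0); precharges=0
Acc 2: bank1 row1 -> MISS (open row1); precharges=1
Acc 3: bank1 row1 -> HIT
Acc 4: bank0 row2 -> MISS (open row2); precharges=1
Acc 5: bank1 row1 -> HIT
Acc 6: bank1 row4 -> MISS (open row4); precharges=2
Acc 7: bank0 row2 -> HIT
Acc 8: bank1 row1 -> MISS (open row1); precharges=3
Acc 9: bank1 row3 -> MISS (open row3); precharges=4

Answer: 4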